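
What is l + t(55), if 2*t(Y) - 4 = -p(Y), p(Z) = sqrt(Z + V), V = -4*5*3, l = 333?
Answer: 335 - I*sqrt(5)/2 ≈ 335.0 - 1.118*I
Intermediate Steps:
V = -60 (V = -20*3 = -60)
p(Z) = sqrt(-60 + Z) (p(Z) = sqrt(Z - 60) = sqrt(-60 + Z))
t(Y) = 2 - sqrt(-60 + Y)/2 (t(Y) = 2 + (-sqrt(-60 + Y))/2 = 2 - sqrt(-60 + Y)/2)
l + t(55) = 333 + (2 - sqrt(-60 + 55)/2) = 333 + (2 - I*sqrt(5)/2) = 335 - I*sqrt(5)/2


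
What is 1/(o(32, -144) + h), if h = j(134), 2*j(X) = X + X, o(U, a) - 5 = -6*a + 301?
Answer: 1/1304 ≈ 0.00076687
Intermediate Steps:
o(U, a) = 306 - 6*a (o(U, a) = 5 + (-6*a + 301) = 5 + (301 - 6*a) = 306 - 6*a)
j(X) = X (j(X) = (X + X)/2 = (2*X)/2 = X)
h = 134
1/(o(32, -144) + h) = 1/((306 - 6*(-144)) + 134) = 1/((306 + 864) + 134) = 1/(1170 + 134) = 1/1304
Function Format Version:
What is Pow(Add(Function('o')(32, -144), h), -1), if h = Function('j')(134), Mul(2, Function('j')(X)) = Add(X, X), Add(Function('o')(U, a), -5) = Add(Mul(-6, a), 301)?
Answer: Rational(1, 1304) ≈ 0.00076687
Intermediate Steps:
Function('o')(U, a) = Add(306, Mul(-6, a)) (Function('o')(U, a) = Add(5, Add(Mul(-6, a), 301)) = Add(5, Add(301, Mul(-6, a))) = Add(306, Mul(-6, a)))
Function('j')(X) = X (Function('j')(X) = Mul(Rational(1, 2), Add(X, X)) = Mul(Rational(1, 2), Mul(2, X)) = X)
h = 134
Pow(Add(Function('o')(32, -144), h), -1) = Pow(Add(Add(306, Mul(-6, -144)), 134), -1) = Pow(Add(Add(306, 864), 134), -1) = Pow(Add(1170, 134), -1) = Pow(1304, -1) = Rational(1, 1304)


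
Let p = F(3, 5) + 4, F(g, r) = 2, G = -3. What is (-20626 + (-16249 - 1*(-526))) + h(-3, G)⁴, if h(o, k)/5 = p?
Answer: 773651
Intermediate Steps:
p = 6 (p = 2 + 4 = 6)
h(o, k) = 30 (h(o, k) = 5*6 = 30)
(-20626 + (-16249 - 1*(-526))) + h(-3, G)⁴ = (-20626 + (-16249 - 1*(-526))) + 30⁴ = (-20626 + (-16249 + 526)) + 810000 = (-20626 - 15723) + 810000 = -36349 + 810000 = 773651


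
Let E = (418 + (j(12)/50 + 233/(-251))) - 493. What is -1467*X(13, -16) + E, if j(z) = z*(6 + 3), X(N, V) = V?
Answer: 146823904/6275 ≈ 23398.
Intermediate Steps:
j(z) = 9*z (j(z) = z*9 = 9*z)
E = -462896/6275 (E = (418 + ((9*12)/50 + 233/(-251))) - 493 = (418 + (108*(1/50) + 233*(-1/251))) - 493 = (418 + (54/25 - 233/251)) - 493 = (418 + 7729/6275) - 493 = 2630679/6275 - 493 = -462896/6275 ≈ -73.768)
-1467*X(13, -16) + E = -1467*(-16) - 462896/6275 = 23472 - 462896/6275 = 146823904/6275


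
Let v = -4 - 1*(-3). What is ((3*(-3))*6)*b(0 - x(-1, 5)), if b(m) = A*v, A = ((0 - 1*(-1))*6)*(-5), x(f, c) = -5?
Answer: -1620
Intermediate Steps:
A = -30 (A = ((0 + 1)*6)*(-5) = (1*6)*(-5) = 6*(-5) = -30)
v = -1 (v = -4 + 3 = -1)
b(m) = 30 (b(m) = -30*(-1) = 30)
((3*(-3))*6)*b(0 - x(-1, 5)) = ((3*(-3))*6)*30 = -9*6*30 = -54*30 = -1620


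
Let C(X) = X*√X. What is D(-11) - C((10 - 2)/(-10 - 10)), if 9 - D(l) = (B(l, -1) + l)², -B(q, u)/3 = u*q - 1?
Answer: -1672 + 2*I*√10/25 ≈ -1672.0 + 0.25298*I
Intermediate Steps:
C(X) = X^(3/2)
B(q, u) = 3 - 3*q*u (B(q, u) = -3*(u*q - 1) = -3*(q*u - 1) = -3*(-1 + q*u) = 3 - 3*q*u)
D(l) = 9 - (3 + 4*l)² (D(l) = 9 - ((3 - 3*l*(-1)) + l)² = 9 - ((3 + 3*l) + l)² = 9 - (3 + 4*l)²)
D(-11) - C((10 - 2)/(-10 - 10)) = (9 - (3 + 4*(-11))²) - ((10 - 2)/(-10 - 10))^(3/2) = (9 - (3 - 44)²) - (8/(-20))^(3/2) = (9 - 1*(-41)²) - (8*(-1/20))^(3/2) = (9 - 1*1681) - (-⅖)^(3/2) = (9 - 1681) - (-2)*I*√10/25 = -1672 + 2*I*√10/25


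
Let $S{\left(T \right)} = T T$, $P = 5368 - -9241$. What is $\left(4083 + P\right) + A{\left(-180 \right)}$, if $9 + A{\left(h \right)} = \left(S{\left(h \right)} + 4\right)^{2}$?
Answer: $1050037899$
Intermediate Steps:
$P = 14609$ ($P = 5368 + 9241 = 14609$)
$S{\left(T \right)} = T^{2}$
$A{\left(h \right)} = -9 + \left(4 + h^{2}\right)^{2}$ ($A{\left(h \right)} = -9 + \left(h^{2} + 4\right)^{2} = -9 + \left(4 + h^{2}\right)^{2}$)
$\left(4083 + P\right) + A{\left(-180 \right)} = \left(4083 + 14609\right) - \left(9 - \left(4 + \left(-180\right)^{2}\right)^{2}\right) = 18692 - \left(9 - \left(4 + 32400\right)^{2}\right) = 18692 - \left(9 - 32404^{2}\right) = 18692 + \left(-9 + 1050019216\right) = 18692 + 1050019207 = 1050037899$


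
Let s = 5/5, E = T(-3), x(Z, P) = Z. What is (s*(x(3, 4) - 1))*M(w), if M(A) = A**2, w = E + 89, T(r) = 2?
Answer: 16562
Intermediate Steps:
E = 2
w = 91 (w = 2 + 89 = 91)
s = 1 (s = 5*(1/5) = 1)
(s*(x(3, 4) - 1))*M(w) = (1*(3 - 1))*91**2 = (1*2)*8281 = 2*8281 = 16562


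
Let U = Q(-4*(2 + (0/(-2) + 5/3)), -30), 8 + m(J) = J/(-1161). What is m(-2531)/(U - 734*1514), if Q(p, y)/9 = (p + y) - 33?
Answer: 6757/1291002975 ≈ 5.2339e-6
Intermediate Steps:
m(J) = -8 - J/1161 (m(J) = -8 + J/(-1161) = -8 + J*(-1/1161) = -8 - J/1161)
Q(p, y) = -297 + 9*p + 9*y (Q(p, y) = 9*((p + y) - 33) = 9*(-33 + p + y) = -297 + 9*p + 9*y)
U = -699 (U = -297 + 9*(-4*(2 + (0/(-2) + 5/3))) + 9*(-30) = -297 + 9*(-4*(2 + (0*(-1/2) + 5*(1/3)))) - 270 = -297 + 9*(-4*(2 + (0 + 5/3))) - 270 = -297 + 9*(-4*(2 + 5/3)) - 270 = -297 + 9*(-4*11/3) - 270 = -297 + 9*(-44/3) - 270 = -297 - 132 - 270 = -699)
m(-2531)/(U - 734*1514) = (-8 - 1/1161*(-2531))/(-699 - 734*1514) = (-8 + 2531/1161)/(-699 - 1111276) = -6757/1161/(-1111975) = -6757/1161*(-1/1111975) = 6757/1291002975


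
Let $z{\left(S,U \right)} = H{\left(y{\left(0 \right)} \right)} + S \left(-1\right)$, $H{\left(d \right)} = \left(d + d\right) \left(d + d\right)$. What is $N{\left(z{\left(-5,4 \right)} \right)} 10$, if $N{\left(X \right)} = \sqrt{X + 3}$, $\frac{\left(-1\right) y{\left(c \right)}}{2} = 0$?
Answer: $20 \sqrt{2} \approx 28.284$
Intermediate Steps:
$y{\left(c \right)} = 0$ ($y{\left(c \right)} = \left(-2\right) 0 = 0$)
$H{\left(d \right)} = 4 d^{2}$ ($H{\left(d \right)} = 2 d 2 d = 4 d^{2}$)
$z{\left(S,U \right)} = - S$ ($z{\left(S,U \right)} = 4 \cdot 0^{2} + S \left(-1\right) = 4 \cdot 0 - S = 0 - S = - S$)
$N{\left(X \right)} = \sqrt{3 + X}$
$N{\left(z{\left(-5,4 \right)} \right)} 10 = \sqrt{3 - -5} \cdot 10 = \sqrt{3 + 5} \cdot 10 = \sqrt{8} \cdot 10 = 2 \sqrt{2} \cdot 10 = 20 \sqrt{2}$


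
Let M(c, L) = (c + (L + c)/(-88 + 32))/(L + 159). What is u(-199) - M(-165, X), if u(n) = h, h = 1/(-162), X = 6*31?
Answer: 35261/74520 ≈ 0.47318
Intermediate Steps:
X = 186
h = -1/162 ≈ -0.0061728
u(n) = -1/162
M(c, L) = (-L/56 + 55*c/56)/(159 + L) (M(c, L) = (c + (L + c)/(-56))/(159 + L) = (c + (L + c)*(-1/56))/(159 + L) = (c + (-L/56 - c/56))/(159 + L) = (-L/56 + 55*c/56)/(159 + L))
u(-199) - M(-165, X) = -1/162 - (-1*186 + 55*(-165))/(56*(159 + 186)) = -1/162 - (-186 - 9075)/(56*345) = -1/162 - (-9261)/(56*345) = -1/162 - 1*(-441/920) = -1/162 + 441/920 = 35261/74520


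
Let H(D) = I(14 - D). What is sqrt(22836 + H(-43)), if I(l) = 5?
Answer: sqrt(22841) ≈ 151.13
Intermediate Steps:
H(D) = 5
sqrt(22836 + H(-43)) = sqrt(22836 + 5) = sqrt(22841)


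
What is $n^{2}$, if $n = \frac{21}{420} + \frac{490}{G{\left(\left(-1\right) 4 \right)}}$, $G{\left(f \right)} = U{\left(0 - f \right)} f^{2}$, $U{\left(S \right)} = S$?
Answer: $\frac{1520289}{25600} \approx 59.386$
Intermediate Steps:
$G{\left(f \right)} = - f^{3}$ ($G{\left(f \right)} = \left(0 - f\right) f^{2} = - f f^{2} = - f^{3}$)
$n = \frac{1233}{160}$ ($n = \frac{21}{420} + \frac{490}{\left(-1\right) \left(\left(-1\right) 4\right)^{3}} = 21 \cdot \frac{1}{420} + \frac{490}{\left(-1\right) \left(-4\right)^{3}} = \frac{1}{20} + \frac{490}{\left(-1\right) \left(-64\right)} = \frac{1}{20} + \frac{490}{64} = \frac{1}{20} + 490 \cdot \frac{1}{64} = \frac{1}{20} + \frac{245}{32} = \frac{1233}{160} \approx 7.7063$)
$n^{2} = \left(\frac{1233}{160}\right)^{2} = \frac{1520289}{25600}$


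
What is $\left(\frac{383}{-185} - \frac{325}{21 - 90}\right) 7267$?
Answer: $\frac{244883366}{12765} \approx 19184.0$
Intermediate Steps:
$\left(\frac{383}{-185} - \frac{325}{21 - 90}\right) 7267 = \left(383 \left(- \frac{1}{185}\right) - \frac{325}{-69}\right) 7267 = \left(- \frac{383}{185} - - \frac{325}{69}\right) 7267 = \left(- \frac{383}{185} + \frac{325}{69}\right) 7267 = \frac{33698}{12765} \cdot 7267 = \frac{244883366}{12765}$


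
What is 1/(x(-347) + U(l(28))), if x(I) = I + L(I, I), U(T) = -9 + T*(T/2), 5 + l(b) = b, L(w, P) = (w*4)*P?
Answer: 2/963089 ≈ 2.0767e-6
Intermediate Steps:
L(w, P) = 4*P*w (L(w, P) = (4*w)*P = 4*P*w)
l(b) = -5 + b
U(T) = -9 + T²/2 (U(T) = -9 + T*(T*(½)) = -9 + T*(T/2) = -9 + T²/2)
x(I) = I + 4*I² (x(I) = I + 4*I*I = I + 4*I²)
1/(x(-347) + U(l(28))) = 1/(-347*(1 + 4*(-347)) + (-9 + (-5 + 28)²/2)) = 1/(-347*(1 - 1388) + (-9 + (½)*23²)) = 1/(-347*(-1387) + (-9 + (½)*529)) = 1/(481289 + (-9 + 529/2)) = 1/(481289 + 511/2) = 1/(963089/2) = 2/963089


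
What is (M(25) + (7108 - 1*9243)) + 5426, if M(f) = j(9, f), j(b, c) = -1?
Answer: 3290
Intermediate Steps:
M(f) = -1
(M(25) + (7108 - 1*9243)) + 5426 = (-1 + (7108 - 1*9243)) + 5426 = (-1 + (7108 - 9243)) + 5426 = (-1 - 2135) + 5426 = -2136 + 5426 = 3290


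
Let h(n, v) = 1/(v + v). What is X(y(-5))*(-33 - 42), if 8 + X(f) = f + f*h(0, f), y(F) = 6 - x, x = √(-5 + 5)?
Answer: 225/2 ≈ 112.50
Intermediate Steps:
x = 0 (x = √0 = 0)
h(n, v) = 1/(2*v)
y(F) = 6 (y(F) = 6 - 1*0 = 6 + 0 = 6)
X(f) = -15/2 + f (X(f) = -8 + (f + f*(1/(2*f))) = -8 + (f + ½) = -8 + (½ + f) = -15/2 + f)
X(y(-5))*(-33 - 42) = (-15/2 + 6)*(-33 - 42) = -3/2*(-75) = 225/2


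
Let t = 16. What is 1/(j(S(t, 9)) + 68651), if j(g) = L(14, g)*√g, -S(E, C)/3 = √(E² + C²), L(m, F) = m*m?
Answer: 1/(68651 + 196*I*√3*337^(¼)) ≈ 1.456e-5 - 3.0849e-7*I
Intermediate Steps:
L(m, F) = m²
S(E, C) = -3*√(C² + E²) (S(E, C) = -3*√(E² + C²) = -3*√(C² + E²))
j(g) = 196*√g (j(g) = 14²*√g = 196*√g)
1/(j(S(t, 9)) + 68651) = 1/(196*√(-3*√(9² + 16²)) + 68651) = 1/(196*√(-3*√(81 + 256)) + 68651) = 1/(196*√(-3*√337) + 68651) = 1/(196*(I*√3*337^(¼)) + 68651) = 1/(196*I*√3*337^(¼) + 68651) = 1/(68651 + 196*I*√3*337^(¼))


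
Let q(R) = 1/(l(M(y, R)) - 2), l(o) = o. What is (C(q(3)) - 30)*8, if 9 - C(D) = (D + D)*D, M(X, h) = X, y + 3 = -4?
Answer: -13624/81 ≈ -168.20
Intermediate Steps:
y = -7 (y = -3 - 4 = -7)
q(R) = -⅑ (q(R) = 1/(-7 - 2) = 1/(-9) = -⅑)
C(D) = 9 - 2*D² (C(D) = 9 - (D + D)*D = 9 - 2*D*D = 9 - 2*D²)
(C(q(3)) - 30)*8 = ((9 - 2*(-⅑)²) - 30)*8 = ((9 - 2*1/81) - 30)*8 = ((9 - 2/81) - 30)*8 = (727/81 - 30)*8 = -1703/81*8 = -13624/81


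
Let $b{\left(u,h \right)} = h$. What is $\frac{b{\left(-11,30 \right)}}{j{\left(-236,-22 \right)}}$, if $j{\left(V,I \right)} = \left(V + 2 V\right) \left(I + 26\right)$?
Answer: $- \frac{5}{472} \approx -0.010593$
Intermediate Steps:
$j{\left(V,I \right)} = 3 V \left(26 + I\right)$
$\frac{b{\left(-11,30 \right)}}{j{\left(-236,-22 \right)}} = \frac{30}{3 \left(-236\right) \left(26 - 22\right)} = \frac{30}{3 \left(-236\right) 4} = \frac{30}{-2832} = 30 \left(- \frac{1}{2832}\right) = - \frac{5}{472}$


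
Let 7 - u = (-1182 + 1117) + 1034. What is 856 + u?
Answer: -106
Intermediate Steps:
u = -962 (u = 7 - ((-1182 + 1117) + 1034) = 7 - (-65 + 1034) = 7 - 1*969 = 7 - 969 = -962)
856 + u = 856 - 962 = -106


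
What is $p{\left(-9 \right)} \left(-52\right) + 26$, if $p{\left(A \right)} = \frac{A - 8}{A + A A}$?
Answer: $\frac{689}{18} \approx 38.278$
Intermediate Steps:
$p{\left(A \right)} = \frac{-8 + A}{A + A^{2}}$
$p{\left(-9 \right)} \left(-52\right) + 26 = \frac{-8 - 9}{\left(-9\right) \left(1 - 9\right)} \left(-52\right) + 26 = \left(- \frac{1}{9}\right) \frac{1}{-8} \left(-17\right) \left(-52\right) + 26 = \left(- \frac{1}{9}\right) \left(- \frac{1}{8}\right) \left(-17\right) \left(-52\right) + 26 = \left(- \frac{17}{72}\right) \left(-52\right) + 26 = \frac{221}{18} + 26 = \frac{689}{18}$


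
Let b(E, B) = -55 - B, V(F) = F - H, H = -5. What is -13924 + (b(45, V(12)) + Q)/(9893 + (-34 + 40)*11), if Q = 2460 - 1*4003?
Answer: -138670731/9959 ≈ -13924.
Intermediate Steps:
V(F) = 5 + F (V(F) = F - 1*(-5) = F + 5 = 5 + F)
Q = -1543 (Q = 2460 - 4003 = -1543)
-13924 + (b(45, V(12)) + Q)/(9893 + (-34 + 40)*11) = -13924 + ((-55 - (5 + 12)) - 1543)/(9893 + (-34 + 40)*11) = -13924 + ((-55 - 1*17) - 1543)/(9893 + 6*11) = -13924 + ((-55 - 17) - 1543)/(9893 + 66) = -13924 + (-72 - 1543)/9959 = -13924 - 1615*1/9959 = -13924 - 1615/9959 = -138670731/9959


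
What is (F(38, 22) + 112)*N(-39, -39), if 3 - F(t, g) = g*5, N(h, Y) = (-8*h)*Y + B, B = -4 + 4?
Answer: -60840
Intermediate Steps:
B = 0
N(h, Y) = -8*Y*h (N(h, Y) = (-8*h)*Y + 0 = -8*Y*h + 0 = -8*Y*h)
F(t, g) = 3 - 5*g (F(t, g) = 3 - g*5 = 3 - 5*g)
(F(38, 22) + 112)*N(-39, -39) = ((3 - 5*22) + 112)*(-8*(-39)*(-39)) = ((3 - 110) + 112)*(-12168) = (-107 + 112)*(-12168) = 5*(-12168) = -60840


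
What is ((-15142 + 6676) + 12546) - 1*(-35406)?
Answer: 39486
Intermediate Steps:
((-15142 + 6676) + 12546) - 1*(-35406) = (-8466 + 12546) + 35406 = 4080 + 35406 = 39486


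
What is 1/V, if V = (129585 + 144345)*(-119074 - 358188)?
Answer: -1/130736379660 ≈ -7.6490e-12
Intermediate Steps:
V = -130736379660 (V = 273930*(-477262) = -130736379660)
1/V = 1/(-130736379660) = -1/130736379660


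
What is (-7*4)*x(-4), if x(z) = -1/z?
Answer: -7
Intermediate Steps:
(-7*4)*x(-4) = (-7*4)*(-1/(-4)) = -(-28)*(-1)/4 = -28*¼ = -7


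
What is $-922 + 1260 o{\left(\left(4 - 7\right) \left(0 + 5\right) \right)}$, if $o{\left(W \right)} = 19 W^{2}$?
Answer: $5385578$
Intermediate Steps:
$-922 + 1260 o{\left(\left(4 - 7\right) \left(0 + 5\right) \right)} = -922 + 1260 \cdot 19 \left(\left(4 - 7\right) \left(0 + 5\right)\right)^{2} = -922 + 1260 \cdot 19 \left(\left(-3\right) 5\right)^{2} = -922 + 1260 \cdot 19 \left(-15\right)^{2} = -922 + 1260 \cdot 19 \cdot 225 = -922 + 1260 \cdot 4275 = -922 + 5386500 = 5385578$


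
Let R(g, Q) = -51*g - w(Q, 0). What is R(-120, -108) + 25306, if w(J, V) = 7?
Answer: 31419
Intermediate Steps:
R(g, Q) = -7 - 51*g (R(g, Q) = -51*g - 1*7 = -51*g - 7 = -7 - 51*g)
R(-120, -108) + 25306 = (-7 - 51*(-120)) + 25306 = (-7 + 6120) + 25306 = 6113 + 25306 = 31419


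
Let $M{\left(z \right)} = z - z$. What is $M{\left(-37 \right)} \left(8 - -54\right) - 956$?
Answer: $-956$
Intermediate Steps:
$M{\left(z \right)} = 0$
$M{\left(-37 \right)} \left(8 - -54\right) - 956 = 0 \left(8 - -54\right) - 956 = 0 \left(8 + 54\right) - 956 = 0 \cdot 62 - 956 = 0 - 956 = -956$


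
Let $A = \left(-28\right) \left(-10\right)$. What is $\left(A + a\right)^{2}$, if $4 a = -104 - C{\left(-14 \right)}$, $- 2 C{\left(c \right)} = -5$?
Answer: $\frac{4108729}{64} \approx 64199.0$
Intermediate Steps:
$C{\left(c \right)} = \frac{5}{2}$ ($C{\left(c \right)} = \left(- \frac{1}{2}\right) \left(-5\right) = \frac{5}{2}$)
$a = - \frac{213}{8}$ ($a = \frac{-104 - \frac{5}{2}}{4} = \frac{1}{4} \left(- \frac{213}{2}\right) = - \frac{213}{8} \approx -26.625$)
$A = 280$
$\left(A + a\right)^{2} = \left(280 - \frac{213}{8}\right)^{2} = \left(\frac{2027}{8}\right)^{2} = \frac{4108729}{64}$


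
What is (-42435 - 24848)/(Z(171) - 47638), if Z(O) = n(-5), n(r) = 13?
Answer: 67283/47625 ≈ 1.4128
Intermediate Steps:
Z(O) = 13
(-42435 - 24848)/(Z(171) - 47638) = (-42435 - 24848)/(13 - 47638) = -67283/(-47625) = -67283*(-1/47625) = 67283/47625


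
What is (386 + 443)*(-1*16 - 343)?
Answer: -297611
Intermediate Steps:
(386 + 443)*(-1*16 - 343) = 829*(-16 - 343) = 829*(-359) = -297611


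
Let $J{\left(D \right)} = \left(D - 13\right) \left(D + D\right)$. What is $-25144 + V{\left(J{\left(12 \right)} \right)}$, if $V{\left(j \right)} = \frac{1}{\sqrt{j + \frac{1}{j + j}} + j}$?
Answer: $- \frac{724173496}{28801} - \frac{4 i \sqrt{3459}}{28801} \approx -25144.0 - 0.0081682 i$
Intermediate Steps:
$J{\left(D \right)} = 2 D \left(-13 + D\right)$ ($J{\left(D \right)} = \left(-13 + D\right) 2 D = 2 D \left(-13 + D\right)$)
$V{\left(j \right)} = \frac{1}{j + \sqrt{j + \frac{1}{2 j}}}$ ($V{\left(j \right)} = \frac{1}{\sqrt{j + \frac{1}{2 j}} + j} = \frac{1}{j + \sqrt{j + \frac{1}{2 j}}}$)
$-25144 + V{\left(J{\left(12 \right)} \right)} = -25144 + \frac{2}{2 \cdot 2 \cdot 12 \left(-13 + 12\right) + \sqrt{2} \sqrt{\frac{1}{2 \cdot 12 \left(-13 + 12\right)} + 2 \cdot 2 \cdot 12 \left(-13 + 12\right)}} = -25144 + \frac{2}{2 \cdot 2 \cdot 12 \left(-1\right) + \sqrt{2} \sqrt{\frac{1}{2 \cdot 12 \left(-1\right)} + 2 \cdot 2 \cdot 12 \left(-1\right)}} = -25144 + \frac{2}{2 \left(-24\right) + \sqrt{2} \sqrt{\frac{1}{-24} + 2 \left(-24\right)}} = -25144 + \frac{2}{-48 + \sqrt{2} \sqrt{- \frac{1}{24} - 48}} = -25144 + \frac{2}{-48 + \sqrt{2} \sqrt{- \frac{1153}{24}}} = -25144 + \frac{2}{-48 + \sqrt{2} \frac{i \sqrt{6918}}{12}} = -25144 + \frac{2}{-48 + \frac{i \sqrt{3459}}{6}}$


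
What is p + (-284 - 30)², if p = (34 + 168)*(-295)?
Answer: 39006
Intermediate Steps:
p = -59590 (p = 202*(-295) = -59590)
p + (-284 - 30)² = -59590 + (-284 - 30)² = -59590 + (-314)² = -59590 + 98596 = 39006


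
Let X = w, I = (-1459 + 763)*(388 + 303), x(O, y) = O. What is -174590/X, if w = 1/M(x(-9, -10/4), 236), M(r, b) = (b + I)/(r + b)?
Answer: 83925413000/227 ≈ 3.6972e+8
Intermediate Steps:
I = -480936 (I = -696*691 = -480936)
M(r, b) = (-480936 + b)/(b + r) (M(r, b) = (b - 480936)/(r + b) = (-480936 + b)/(b + r))
w = -227/480700 (w = 1/((-480936 + 236)/(236 - 9)) = 1/(-480700/227) = -227/480700 ≈ -0.00047223)
X = -227/480700 ≈ -0.00047223
-174590/X = -174590/(-227/480700) = -174590*(-480700/227) = 83925413000/227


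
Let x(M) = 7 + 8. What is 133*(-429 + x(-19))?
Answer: -55062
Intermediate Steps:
x(M) = 15
133*(-429 + x(-19)) = 133*(-429 + 15) = 133*(-414) = -55062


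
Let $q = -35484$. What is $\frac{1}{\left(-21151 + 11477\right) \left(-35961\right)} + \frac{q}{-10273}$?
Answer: $\frac{12344412169849}{3573840212922} \approx 3.4541$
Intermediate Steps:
$\frac{1}{\left(-21151 + 11477\right) \left(-35961\right)} + \frac{q}{-10273} = \frac{1}{\left(-21151 + 11477\right) \left(-35961\right)} - \frac{35484}{-10273} = \frac{1}{-9674} \left(- \frac{1}{35961}\right) - - \frac{35484}{10273} = \left(- \frac{1}{9674}\right) \left(- \frac{1}{35961}\right) + \frac{35484}{10273} = \frac{1}{347886714} + \frac{35484}{10273} = \frac{12344412169849}{3573840212922}$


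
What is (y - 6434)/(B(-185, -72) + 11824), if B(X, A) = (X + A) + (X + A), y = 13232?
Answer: 1133/1885 ≈ 0.60106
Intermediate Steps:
B(X, A) = 2*A + 2*X (B(X, A) = (A + X) + (A + X) = 2*A + 2*X)
(y - 6434)/(B(-185, -72) + 11824) = (13232 - 6434)/((2*(-72) + 2*(-185)) + 11824) = 6798/((-144 - 370) + 11824) = 6798/(-514 + 11824) = 6798/11310 = 6798*(1/11310) = 1133/1885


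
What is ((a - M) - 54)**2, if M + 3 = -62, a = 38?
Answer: 2401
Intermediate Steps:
M = -65 (M = -3 - 62 = -65)
((a - M) - 54)**2 = ((38 - 1*(-65)) - 54)**2 = ((38 + 65) - 54)**2 = (103 - 54)**2 = 49**2 = 2401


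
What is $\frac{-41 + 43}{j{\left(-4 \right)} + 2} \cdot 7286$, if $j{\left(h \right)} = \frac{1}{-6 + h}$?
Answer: $\frac{145720}{19} \approx 7669.5$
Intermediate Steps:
$\frac{-41 + 43}{j{\left(-4 \right)} + 2} \cdot 7286 = \frac{-41 + 43}{\frac{1}{-6 - 4} + 2} \cdot 7286 = \frac{2}{\frac{1}{-10} + 2} \cdot 7286 = \frac{2}{- \frac{1}{10} + 2} \cdot 7286 = \frac{2}{\frac{19}{10}} \cdot 7286 = 2 \cdot \frac{10}{19} \cdot 7286 = \frac{20}{19} \cdot 7286 = \frac{145720}{19}$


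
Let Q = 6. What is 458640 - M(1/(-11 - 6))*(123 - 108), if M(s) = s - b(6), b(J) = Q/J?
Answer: 7797150/17 ≈ 4.5866e+5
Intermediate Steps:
b(J) = 6/J
M(s) = -1 + s (M(s) = s - 6/6 = s - 1*1 = s - 1 = -1 + s)
458640 - M(1/(-11 - 6))*(123 - 108) = 458640 - (-1 + 1/(-11 - 6))*(123 - 108) = 458640 - (-1 + 1/(-17))*15 = 458640 - (-1 - 1/17)*15 = 458640 - (-18)*15/17 = 458640 - 1*(-270/17) = 458640 + 270/17 = 7797150/17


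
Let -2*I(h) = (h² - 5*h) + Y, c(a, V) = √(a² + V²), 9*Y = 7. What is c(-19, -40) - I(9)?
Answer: 331/18 + √1961 ≈ 62.672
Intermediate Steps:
Y = 7/9 (Y = (⅑)*7 = 7/9 ≈ 0.77778)
c(a, V) = √(V² + a²)
I(h) = -7/18 - h²/2 + 5*h/2 (I(h) = -((h² - 5*h) + 7/9)/2 = -(7/9 + h² - 5*h)/2 = -7/18 - h²/2 + 5*h/2)
c(-19, -40) - I(9) = √((-40)² + (-19)²) - (-7/18 - ½*9² + (5/2)*9) = √(1600 + 361) - (-7/18 - ½*81 + 45/2) = √1961 - (-7/18 - 81/2 + 45/2) = √1961 - 1*(-331/18) = √1961 + 331/18 = 331/18 + √1961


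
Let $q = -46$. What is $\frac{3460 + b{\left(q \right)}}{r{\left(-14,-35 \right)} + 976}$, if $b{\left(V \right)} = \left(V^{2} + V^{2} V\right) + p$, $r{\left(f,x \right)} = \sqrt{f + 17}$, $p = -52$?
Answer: $- \frac{89608512}{952573} + \frac{91812 \sqrt{3}}{952573} \approx -93.903$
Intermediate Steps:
$r{\left(f,x \right)} = \sqrt{17 + f}$
$b{\left(V \right)} = -52 + V^{2} + V^{3}$ ($b{\left(V \right)} = \left(V^{2} + V^{2} V\right) - 52 = \left(V^{2} + V^{3}\right) - 52 = -52 + V^{2} + V^{3}$)
$\frac{3460 + b{\left(q \right)}}{r{\left(-14,-35 \right)} + 976} = \frac{3460 + \left(-52 + \left(-46\right)^{2} + \left(-46\right)^{3}\right)}{\sqrt{17 - 14} + 976} = \frac{3460 - 95272}{\sqrt{3} + 976} = \frac{3460 - 95272}{976 + \sqrt{3}} = - \frac{91812}{976 + \sqrt{3}}$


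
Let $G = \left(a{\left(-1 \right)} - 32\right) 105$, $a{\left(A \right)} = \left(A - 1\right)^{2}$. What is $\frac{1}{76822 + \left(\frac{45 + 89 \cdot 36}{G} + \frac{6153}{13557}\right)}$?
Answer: $\frac{4428620}{340212561543} \approx 1.3017 \cdot 10^{-5}$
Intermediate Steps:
$a{\left(A \right)} = \left(-1 + A\right)^{2}$
$G = -2940$ ($G = \left(\left(-1 - 1\right)^{2} - 32\right) 105 = \left(\left(-2\right)^{2} - 32\right) 105 = \left(4 - 32\right) 105 = \left(-28\right) 105 = -2940$)
$\frac{1}{76822 + \left(\frac{45 + 89 \cdot 36}{G} + \frac{6153}{13557}\right)} = \frac{1}{76822 + \left(\frac{45 + 89 \cdot 36}{-2940} + \frac{6153}{13557}\right)} = \frac{1}{76822 + \left(\left(45 + 3204\right) \left(- \frac{1}{2940}\right) + 6153 \cdot \frac{1}{13557}\right)} = \frac{1}{76822 + \left(3249 \left(- \frac{1}{2940}\right) + \frac{2051}{4519}\right)} = \frac{1}{76822 + \left(- \frac{1083}{980} + \frac{2051}{4519}\right)} = \frac{1}{76822 - \frac{2884097}{4428620}} = \frac{1}{\frac{340212561543}{4428620}} = \frac{4428620}{340212561543}$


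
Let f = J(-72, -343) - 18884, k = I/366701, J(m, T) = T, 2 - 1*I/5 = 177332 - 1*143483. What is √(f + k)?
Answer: I*√2585509507774762/366701 ≈ 138.66*I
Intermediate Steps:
I = -169235 (I = 10 - 5*(177332 - 1*143483) = 10 - 5*(177332 - 143483) = 10 - 5*33849 = 10 - 169245 = -169235)
k = -169235/366701 ≈ -0.46151
f = -19227 (f = -343 - 18884 = -19227)
√(f + k) = √(-19227 - 169235/366701) = √(-7050729362/366701) = I*√2585509507774762/366701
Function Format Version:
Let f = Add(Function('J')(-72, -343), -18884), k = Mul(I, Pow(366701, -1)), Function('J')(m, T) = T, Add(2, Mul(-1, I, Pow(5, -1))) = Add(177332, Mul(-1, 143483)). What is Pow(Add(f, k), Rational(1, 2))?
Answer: Mul(Rational(1, 366701), I, Pow(2585509507774762, Rational(1, 2))) ≈ Mul(138.66, I)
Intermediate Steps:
I = -169235 (I = Add(10, Mul(-5, Add(177332, Mul(-1, 143483)))) = Add(10, Mul(-5, Add(177332, -143483))) = Add(10, Mul(-5, 33849)) = Add(10, -169245) = -169235)
k = Rational(-169235, 366701) (k = Mul(-169235, Pow(366701, -1)) = Mul(-169235, Rational(1, 366701)) = Rational(-169235, 366701) ≈ -0.46151)
f = -19227 (f = Add(-343, -18884) = -19227)
Pow(Add(f, k), Rational(1, 2)) = Pow(Add(-19227, Rational(-169235, 366701)), Rational(1, 2)) = Pow(Rational(-7050729362, 366701), Rational(1, 2)) = Mul(Rational(1, 366701), I, Pow(2585509507774762, Rational(1, 2)))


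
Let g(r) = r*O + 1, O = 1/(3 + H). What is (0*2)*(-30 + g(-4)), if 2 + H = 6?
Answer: 0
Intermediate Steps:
H = 4 (H = -2 + 6 = 4)
O = ⅐ (O = 1/(3 + 4) = 1/7 = ⅐ ≈ 0.14286)
g(r) = 1 + r/7 (g(r) = r*(⅐) + 1 = r/7 + 1 = 1 + r/7)
(0*2)*(-30 + g(-4)) = (0*2)*(-30 + (1 + (⅐)*(-4))) = 0*(-30 + (1 - 4/7)) = 0*(-30 + 3/7) = 0*(-207/7) = 0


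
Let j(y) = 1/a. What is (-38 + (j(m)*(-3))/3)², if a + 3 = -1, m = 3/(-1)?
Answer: 22801/16 ≈ 1425.1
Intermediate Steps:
m = -3 (m = 3*(-1) = -3)
a = -4 (a = -3 - 1 = -4)
j(y) = -¼ (j(y) = 1/(-4) = -¼)
(-38 + (j(m)*(-3))/3)² = (-38 - ¼*(-3)/3)² = (-38 + (¾)*(⅓))² = (-38 + ¼)² = (-151/4)² = 22801/16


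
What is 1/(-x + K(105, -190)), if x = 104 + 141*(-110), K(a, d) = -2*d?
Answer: 1/15786 ≈ 6.3347e-5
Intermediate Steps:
x = -15406 (x = 104 - 15510 = -15406)
1/(-x + K(105, -190)) = 1/(-1*(-15406) - 2*(-190)) = 1/(15406 + 380) = 1/15786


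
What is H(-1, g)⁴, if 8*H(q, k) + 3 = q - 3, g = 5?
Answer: 2401/4096 ≈ 0.58618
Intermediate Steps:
H(q, k) = -¾ + q/8 (H(q, k) = -3/8 + (q - 3)/8 = -3/8 + (-3 + q)/8 = -3/8 + (-3/8 + q/8) = -¾ + q/8)
H(-1, g)⁴ = (-¾ + (⅛)*(-1))⁴ = (-¾ - ⅛)⁴ = (-7/8)⁴ = 2401/4096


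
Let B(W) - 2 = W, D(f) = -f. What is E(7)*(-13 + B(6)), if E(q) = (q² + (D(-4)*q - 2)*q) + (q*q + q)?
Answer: -1435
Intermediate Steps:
B(W) = 2 + W
E(q) = q + 2*q² + q*(-2 + 4*q) (E(q) = (q² + ((-1*(-4))*q - 2)*q) + (q*q + q) = (q² + (4*q - 2)*q) + (q² + q) = (q² + (-2 + 4*q)*q) + (q + q²) = (q² + q*(-2 + 4*q)) + (q + q²) = q + 2*q² + q*(-2 + 4*q))
E(7)*(-13 + B(6)) = (7*(-1 + 6*7))*(-13 + (2 + 6)) = (7*(-1 + 42))*(-13 + 8) = (7*41)*(-5) = 287*(-5) = -1435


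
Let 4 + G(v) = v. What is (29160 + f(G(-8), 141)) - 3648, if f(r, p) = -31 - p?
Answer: 25340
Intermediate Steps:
G(v) = -4 + v
(29160 + f(G(-8), 141)) - 3648 = (29160 + (-31 - 1*141)) - 3648 = (29160 + (-31 - 141)) - 3648 = (29160 - 172) - 3648 = 28988 - 3648 = 25340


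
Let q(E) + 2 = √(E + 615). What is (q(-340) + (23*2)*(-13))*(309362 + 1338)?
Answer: -186420000 + 1553500*√11 ≈ -1.8127e+8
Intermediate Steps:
q(E) = -2 + √(615 + E) (q(E) = -2 + √(E + 615) = -2 + √(615 + E))
(q(-340) + (23*2)*(-13))*(309362 + 1338) = ((-2 + √(615 - 340)) + (23*2)*(-13))*(309362 + 1338) = ((-2 + √275) + 46*(-13))*310700 = ((-2 + 5*√11) - 598)*310700 = (-600 + 5*√11)*310700 = -186420000 + 1553500*√11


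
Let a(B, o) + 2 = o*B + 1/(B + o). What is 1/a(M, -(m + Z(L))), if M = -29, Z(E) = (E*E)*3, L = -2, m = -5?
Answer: 36/7235 ≈ 0.0049758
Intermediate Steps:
Z(E) = 3*E² (Z(E) = E²*3 = 3*E²)
a(B, o) = -2 + 1/(B + o) + B*o (a(B, o) = -2 + (o*B + 1/(B + o)) = -2 + (B*o + 1/(B + o)) = -2 + (1/(B + o) + B*o) = -2 + 1/(B + o) + B*o)
1/a(M, -(m + Z(L))) = 1/((1 - 2*(-29) - (-2)*(-5 + 3*(-2)²) - 29*(-5 + 3*(-2)²)² - (-5 + 3*(-2)²)*(-29)²)/(-29 - (-5 + 3*(-2)²))) = 1/((1 + 58 - (-2)*(-5 + 3*4) - 29*(-5 + 3*4)² - (-5 + 3*4)*841)/(-29 - (-5 + 3*4))) = 1/((1 + 58 - (-2)*(-5 + 12) - 29*(-5 + 12)² - (-5 + 12)*841)/(-29 - (-5 + 12))) = 1/((1 + 58 - (-2)*7 - 29*(-1*7)² - 1*7*841)/(-29 - 1*7)) = 1/((1 + 58 - 2*(-7) - 29*(-7)² - 7*841)/(-29 - 7)) = 1/((1 + 58 + 14 - 29*49 - 5887)/(-36)) = 1/(-(1 + 58 + 14 - 1421 - 5887)/36) = 1/(-1/36*(-7235)) = 1/(7235/36) = 36/7235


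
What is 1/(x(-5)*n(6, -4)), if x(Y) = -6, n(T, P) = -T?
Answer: 1/36 ≈ 0.027778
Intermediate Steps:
1/(x(-5)*n(6, -4)) = 1/(-(-6)*6) = 1/(-6*(-6)) = 1/36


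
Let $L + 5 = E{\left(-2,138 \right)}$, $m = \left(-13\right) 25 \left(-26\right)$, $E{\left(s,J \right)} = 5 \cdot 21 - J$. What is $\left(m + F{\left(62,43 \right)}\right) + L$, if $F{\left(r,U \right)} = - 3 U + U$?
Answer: $8326$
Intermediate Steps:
$F{\left(r,U \right)} = - 2 U$
$E{\left(s,J \right)} = 105 - J$
$m = 8450$ ($m = \left(-325\right) \left(-26\right) = 8450$)
$L = -38$ ($L = -5 + \left(105 - 138\right) = -5 - 33 = -38$)
$\left(m + F{\left(62,43 \right)}\right) + L = \left(8450 - 86\right) - 38 = 8364 - 38 = 8326$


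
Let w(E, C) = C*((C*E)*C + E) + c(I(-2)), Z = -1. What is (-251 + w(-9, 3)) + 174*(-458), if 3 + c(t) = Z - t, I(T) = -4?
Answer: -80213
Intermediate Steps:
c(t) = -4 - t (c(t) = -3 + (-1 - t) = -4 - t)
w(E, C) = C*(E + E*C**2) (w(E, C) = C*((C*E)*C + E) + (-4 - 1*(-4)) = C*(E*C**2 + E) + (-4 + 4) = C*(E + E*C**2) + 0 = C*(E + E*C**2))
(-251 + w(-9, 3)) + 174*(-458) = (-251 + 3*(-9)*(1 + 3**2)) + 174*(-458) = (-251 + 3*(-9)*(1 + 9)) - 79692 = (-251 + 3*(-9)*10) - 79692 = (-251 - 270) - 79692 = -521 - 79692 = -80213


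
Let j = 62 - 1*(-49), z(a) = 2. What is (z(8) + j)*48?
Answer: 5424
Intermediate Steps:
j = 111 (j = 62 + 49 = 111)
(z(8) + j)*48 = (2 + 111)*48 = 113*48 = 5424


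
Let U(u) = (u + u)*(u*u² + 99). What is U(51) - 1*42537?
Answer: 13497963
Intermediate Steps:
U(u) = 2*u*(99 + u³) (U(u) = (2*u)*(u³ + 99) = (2*u)*(99 + u³) = 2*u*(99 + u³))
U(51) - 1*42537 = 2*51*(99 + 51³) - 1*42537 = 2*51*(99 + 132651) - 42537 = 2*51*132750 - 42537 = 13540500 - 42537 = 13497963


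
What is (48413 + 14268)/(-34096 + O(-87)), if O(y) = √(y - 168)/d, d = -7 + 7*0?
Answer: -104721397424/56964323839 + 438767*I*√255/56964323839 ≈ -1.8384 + 0.000123*I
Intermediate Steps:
d = -7 (d = -7 + 0 = -7)
O(y) = -√(-168 + y)/7 (O(y) = √(y - 168)/(-7) = √(-168 + y)*(-⅐) = -√(-168 + y)/7)
(48413 + 14268)/(-34096 + O(-87)) = (48413 + 14268)/(-34096 - √(-168 - 87)/7) = 62681/(-34096 - I*√255/7)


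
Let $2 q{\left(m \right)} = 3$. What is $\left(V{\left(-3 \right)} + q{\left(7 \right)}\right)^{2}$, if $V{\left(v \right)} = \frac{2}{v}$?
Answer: $\frac{25}{36} \approx 0.69444$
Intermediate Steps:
$q{\left(m \right)} = \frac{3}{2}$ ($q{\left(m \right)} = \frac{1}{2} \cdot 3 = \frac{3}{2}$)
$\left(V{\left(-3 \right)} + q{\left(7 \right)}\right)^{2} = \left(\frac{2}{-3} + \frac{3}{2}\right)^{2} = \left(2 \left(- \frac{1}{3}\right) + \frac{3}{2}\right)^{2} = \left(- \frac{2}{3} + \frac{3}{2}\right)^{2} = \left(\frac{5}{6}\right)^{2} = \frac{25}{36}$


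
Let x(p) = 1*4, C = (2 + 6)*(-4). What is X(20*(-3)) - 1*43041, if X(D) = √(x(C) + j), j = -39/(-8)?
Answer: -43041 + √142/4 ≈ -43038.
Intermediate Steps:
C = -32 (C = 8*(-4) = -32)
x(p) = 4
j = 39/8 (j = -39*(-⅛) = 39/8 ≈ 4.8750)
X(D) = √142/4 (X(D) = √(4 + 39/8) = √(71/8) = √142/4)
X(20*(-3)) - 1*43041 = √142/4 - 1*43041 = √142/4 - 43041 = -43041 + √142/4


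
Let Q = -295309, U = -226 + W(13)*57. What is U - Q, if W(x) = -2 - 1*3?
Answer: 294798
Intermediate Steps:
W(x) = -5 (W(x) = -2 - 3 = -5)
U = -511 (U = -226 - 5*57 = -226 - 285 = -511)
U - Q = -511 - 1*(-295309) = -511 + 295309 = 294798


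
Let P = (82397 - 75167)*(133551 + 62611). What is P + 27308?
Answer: 1418278568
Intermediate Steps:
P = 1418251260 (P = 7230*196162 = 1418251260)
P + 27308 = 1418251260 + 27308 = 1418278568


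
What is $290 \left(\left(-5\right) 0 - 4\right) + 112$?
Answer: $-1048$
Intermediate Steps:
$290 \left(\left(-5\right) 0 - 4\right) + 112 = 290 \left(0 - 4\right) + 112 = 290 \left(-4\right) + 112 = -1160 + 112 = -1048$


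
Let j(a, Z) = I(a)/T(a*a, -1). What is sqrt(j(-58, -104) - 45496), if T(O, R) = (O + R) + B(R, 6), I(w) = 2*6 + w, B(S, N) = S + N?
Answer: I*sqrt(32255035827)/842 ≈ 213.3*I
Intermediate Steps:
B(S, N) = N + S
I(w) = 12 + w
T(O, R) = 6 + O + 2*R (T(O, R) = (O + R) + (6 + R) = 6 + O + 2*R)
j(a, Z) = (12 + a)/(4 + a**2) (j(a, Z) = (12 + a)/(6 + a*a + 2*(-1)) = (12 + a)/(6 + a**2 - 2) = (12 + a)/(4 + a**2))
sqrt(j(-58, -104) - 45496) = sqrt((12 - 58)/(4 + (-58)**2) - 45496) = sqrt(-46/(4 + 3364) - 45496) = sqrt(-46/3368 - 45496) = sqrt((1/3368)*(-46) - 45496) = sqrt(-23/1684 - 45496) = sqrt(-76615287/1684) = I*sqrt(32255035827)/842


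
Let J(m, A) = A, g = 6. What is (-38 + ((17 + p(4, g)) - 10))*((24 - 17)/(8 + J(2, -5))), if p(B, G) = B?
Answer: -63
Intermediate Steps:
(-38 + ((17 + p(4, g)) - 10))*((24 - 17)/(8 + J(2, -5))) = (-38 + ((17 + 4) - 10))*((24 - 17)/(8 - 5)) = (-38 + (21 - 10))*(7/3) = (-38 + 11)*(7*(1/3)) = -27*7/3 = -63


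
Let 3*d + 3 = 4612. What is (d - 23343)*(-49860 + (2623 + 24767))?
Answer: 489995800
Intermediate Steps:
d = 4609/3 (d = -1 + (1/3)*4612 = -1 + 4612/3 = 4609/3 ≈ 1536.3)
(d - 23343)*(-49860 + (2623 + 24767)) = (4609/3 - 23343)*(-49860 + (2623 + 24767)) = -65420*(-49860 + 27390)/3 = -65420/3*(-22470) = 489995800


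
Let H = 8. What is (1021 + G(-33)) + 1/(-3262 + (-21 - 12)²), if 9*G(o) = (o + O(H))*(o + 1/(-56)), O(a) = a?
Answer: 1218637453/1095192 ≈ 1112.7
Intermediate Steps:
G(o) = (8 + o)*(-1/56 + o)/9 (G(o) = ((o + 8)*(o + 1/(-56)))/9 = ((8 + o)*(o - 1/56))/9 = ((8 + o)*(-1/56 + o))/9 = (8 + o)*(-1/56 + o)/9)
(1021 + G(-33)) + 1/(-3262 + (-21 - 12)²) = (1021 + (-1/63 + (⅑)*(-33)² + (149/168)*(-33))) + 1/(-3262 + (-21 - 12)²) = (1021 + (-1/63 + (⅑)*1089 - 1639/56)) + 1/(-3262 + (-33)²) = (1021 + (-1/63 + 121 - 1639/56)) + 1/(-3262 + 1089) = (1021 + 46225/504) + 1/(-2173) = 560809/504 - 1/2173 = 1218637453/1095192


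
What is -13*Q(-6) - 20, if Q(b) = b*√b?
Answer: -20 + 78*I*√6 ≈ -20.0 + 191.06*I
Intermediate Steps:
Q(b) = b^(3/2)
-13*Q(-6) - 20 = -(-78)*I*√6 - 20 = 78*I*√6 - 20 = -20 + 78*I*√6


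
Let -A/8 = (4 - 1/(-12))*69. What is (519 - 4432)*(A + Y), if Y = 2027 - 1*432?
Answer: 2578667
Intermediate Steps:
Y = 1595 (Y = 2027 - 432 = 1595)
A = -2254 (A = -8*(4 - 1/(-12))*69 = -8*(4 - 1*(-1/12))*69 = -8*(4 + 1/12)*69 = -98*69/3 = -8*1127/4 = -2254)
(519 - 4432)*(A + Y) = (519 - 4432)*(-2254 + 1595) = -3913*(-659) = 2578667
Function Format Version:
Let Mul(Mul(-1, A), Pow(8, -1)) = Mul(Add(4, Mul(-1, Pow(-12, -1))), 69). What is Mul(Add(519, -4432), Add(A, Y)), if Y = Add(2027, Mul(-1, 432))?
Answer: 2578667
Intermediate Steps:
Y = 1595 (Y = Add(2027, -432) = 1595)
A = -2254 (A = Mul(-8, Mul(Add(4, Mul(-1, Pow(-12, -1))), 69)) = Mul(-8, Mul(Add(4, Mul(-1, Rational(-1, 12))), 69)) = Mul(-8, Mul(Add(4, Rational(1, 12)), 69)) = Mul(-8, Mul(Rational(49, 12), 69)) = Mul(-8, Rational(1127, 4)) = -2254)
Mul(Add(519, -4432), Add(A, Y)) = Mul(Add(519, -4432), Add(-2254, 1595)) = Mul(-3913, -659) = 2578667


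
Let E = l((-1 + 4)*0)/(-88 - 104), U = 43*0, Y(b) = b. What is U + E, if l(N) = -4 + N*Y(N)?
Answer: 1/48 ≈ 0.020833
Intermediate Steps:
l(N) = -4 + N**2 (l(N) = -4 + N*N = -4 + N**2)
U = 0
E = 1/48 (E = (-4 + ((-1 + 4)*0)**2)/(-88 - 104) = (-4 + (3*0)**2)/(-192) = -(-4 + 0**2)/192 = -(-4 + 0)/192 = -1/192*(-4) = 1/48 ≈ 0.020833)
U + E = 0 + 1/48 = 1/48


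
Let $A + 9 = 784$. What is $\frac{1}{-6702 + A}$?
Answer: $- \frac{1}{5927} \approx -0.00016872$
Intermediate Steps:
$A = 775$ ($A = -9 + 784 = 775$)
$\frac{1}{-6702 + A} = \frac{1}{-6702 + 775} = \frac{1}{-5927} = - \frac{1}{5927}$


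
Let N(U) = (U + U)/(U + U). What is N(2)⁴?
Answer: 1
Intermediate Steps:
N(U) = 1 (N(U) = (2*U)/((2*U)) = (2*U)*(1/(2*U)) = 1)
N(2)⁴ = 1⁴ = 1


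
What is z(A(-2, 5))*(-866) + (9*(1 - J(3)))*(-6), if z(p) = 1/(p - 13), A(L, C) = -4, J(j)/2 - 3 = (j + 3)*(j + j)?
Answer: 71552/17 ≈ 4208.9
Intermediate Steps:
J(j) = 6 + 4*j*(3 + j) (J(j) = 6 + 2*((j + 3)*(j + j)) = 6 + 2*((3 + j)*(2*j)) = 6 + 2*(2*j*(3 + j)) = 6 + 4*j*(3 + j))
z(p) = 1/(-13 + p)
z(A(-2, 5))*(-866) + (9*(1 - J(3)))*(-6) = -866/(-13 - 4) + (9*(1 - (6 + 4*3**2 + 12*3)))*(-6) = -866/(-17) + (9*(1 - (6 + 4*9 + 36)))*(-6) = -1/17*(-866) + (9*(1 - (6 + 36 + 36)))*(-6) = 866/17 + (9*(1 - 1*78))*(-6) = 866/17 + (9*(1 - 78))*(-6) = 866/17 + (9*(-77))*(-6) = 866/17 - 693*(-6) = 866/17 + 4158 = 71552/17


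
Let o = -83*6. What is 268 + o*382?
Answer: -189968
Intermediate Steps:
o = -498
268 + o*382 = 268 - 498*382 = 268 - 190236 = -189968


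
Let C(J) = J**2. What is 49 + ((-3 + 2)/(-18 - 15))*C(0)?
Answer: 49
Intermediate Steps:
49 + ((-3 + 2)/(-18 - 15))*C(0) = 49 + ((-3 + 2)/(-18 - 15))*0**2 = 49 - 1/(-33)*0 = 49 - 1*(-1/33)*0 = 49 + (1/33)*0 = 49 + 0 = 49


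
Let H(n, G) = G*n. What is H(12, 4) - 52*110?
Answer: -5672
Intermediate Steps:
H(12, 4) - 52*110 = 4*12 - 52*110 = 48 - 5720 = -5672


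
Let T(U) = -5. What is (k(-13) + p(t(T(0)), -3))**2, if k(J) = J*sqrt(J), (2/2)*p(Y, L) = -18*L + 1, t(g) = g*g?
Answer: 828 - 1430*I*sqrt(13) ≈ 828.0 - 5155.9*I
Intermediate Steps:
t(g) = g**2
p(Y, L) = 1 - 18*L (p(Y, L) = -18*L + 1 = 1 - 18*L)
k(J) = J**(3/2)
(k(-13) + p(t(T(0)), -3))**2 = ((-13)**(3/2) + (1 - 18*(-3)))**2 = (-13*I*sqrt(13) + (1 + 54))**2 = (-13*I*sqrt(13) + 55)**2 = (55 - 13*I*sqrt(13))**2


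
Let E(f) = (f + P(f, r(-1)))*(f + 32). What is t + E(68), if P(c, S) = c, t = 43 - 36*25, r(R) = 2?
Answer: 12743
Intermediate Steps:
t = -857 (t = 43 - 900 = -857)
E(f) = 2*f*(32 + f) (E(f) = (f + f)*(f + 32) = (2*f)*(32 + f) = 2*f*(32 + f))
t + E(68) = -857 + 2*68*(32 + 68) = -857 + 2*68*100 = -857 + 13600 = 12743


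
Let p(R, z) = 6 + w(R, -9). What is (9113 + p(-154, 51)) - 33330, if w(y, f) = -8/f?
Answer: -217891/9 ≈ -24210.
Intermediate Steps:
p(R, z) = 62/9 (p(R, z) = 6 - 8/(-9) = 6 - 8*(-1/9) = 6 + 8/9 = 62/9)
(9113 + p(-154, 51)) - 33330 = (9113 + 62/9) - 33330 = 82079/9 - 33330 = -217891/9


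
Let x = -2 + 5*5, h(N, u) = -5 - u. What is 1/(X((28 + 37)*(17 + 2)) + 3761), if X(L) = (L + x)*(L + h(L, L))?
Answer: -1/2529 ≈ -0.00039541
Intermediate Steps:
x = 23 (x = -2 + 25 = 23)
X(L) = -115 - 5*L (X(L) = (L + 23)*(L + (-5 - L)) = (23 + L)*(-5) = -115 - 5*L)
1/(X((28 + 37)*(17 + 2)) + 3761) = 1/((-115 - 5*(28 + 37)*(17 + 2)) + 3761) = 1/((-115 - 325*19) + 3761) = 1/((-115 - 5*1235) + 3761) = 1/((-115 - 6175) + 3761) = 1/(-6290 + 3761) = 1/(-2529) = -1/2529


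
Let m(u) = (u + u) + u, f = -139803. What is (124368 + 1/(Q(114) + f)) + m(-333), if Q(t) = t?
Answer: 17233292240/139689 ≈ 1.2337e+5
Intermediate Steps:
m(u) = 3*u (m(u) = 2*u + u = 3*u)
(124368 + 1/(Q(114) + f)) + m(-333) = (124368 + 1/(114 - 139803)) + 3*(-333) = (124368 + 1/(-139689)) - 999 = (124368 - 1/139689) - 999 = 17372841551/139689 - 999 = 17233292240/139689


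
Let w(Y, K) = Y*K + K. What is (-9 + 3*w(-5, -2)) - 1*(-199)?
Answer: 214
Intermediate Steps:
w(Y, K) = K + K*Y (w(Y, K) = K*Y + K = K + K*Y)
(-9 + 3*w(-5, -2)) - 1*(-199) = (-9 + 3*(-2*(1 - 5))) - 1*(-199) = (-9 + 3*(-2*(-4))) + 199 = (-9 + 3*8) + 199 = (-9 + 24) + 199 = 15 + 199 = 214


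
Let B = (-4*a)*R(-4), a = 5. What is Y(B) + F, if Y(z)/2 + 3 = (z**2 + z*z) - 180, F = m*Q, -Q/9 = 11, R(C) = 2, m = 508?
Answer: -44258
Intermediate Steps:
Q = -99 (Q = -9*11 = -99)
B = -40 (B = -4*5*2 = -20*2 = -40)
F = -50292 (F = 508*(-99) = -50292)
Y(z) = -366 + 4*z**2 (Y(z) = -6 + 2*((z**2 + z*z) - 180) = -6 + 2*((z**2 + z**2) - 180) = -6 + 2*(2*z**2 - 180) = -6 + 2*(-180 + 2*z**2) = -6 + (-360 + 4*z**2) = -366 + 4*z**2)
Y(B) + F = (-366 + 4*(-40)**2) - 50292 = (-366 + 4*1600) - 50292 = (-366 + 6400) - 50292 = 6034 - 50292 = -44258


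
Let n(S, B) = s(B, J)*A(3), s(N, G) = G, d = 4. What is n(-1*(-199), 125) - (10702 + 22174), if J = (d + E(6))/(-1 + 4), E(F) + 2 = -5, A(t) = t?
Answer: -32879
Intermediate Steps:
E(F) = -7 (E(F) = -2 - 5 = -7)
J = -1 (J = (4 - 7)/(-1 + 4) = -3/3 = -3*⅓ = -1)
n(S, B) = -3 (n(S, B) = -1*3 = -3)
n(-1*(-199), 125) - (10702 + 22174) = -3 - (10702 + 22174) = -3 - 1*32876 = -3 - 32876 = -32879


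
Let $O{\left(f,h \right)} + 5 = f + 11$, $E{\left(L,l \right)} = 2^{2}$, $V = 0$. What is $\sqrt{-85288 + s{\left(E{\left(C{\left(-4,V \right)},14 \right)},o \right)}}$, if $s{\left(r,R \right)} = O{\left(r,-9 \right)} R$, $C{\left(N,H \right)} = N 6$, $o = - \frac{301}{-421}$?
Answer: $\frac{i \sqrt{15115263198}}{421} \approx 292.03 i$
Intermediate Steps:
$o = \frac{301}{421}$ ($o = \left(-301\right) \left(- \frac{1}{421}\right) = \frac{301}{421} \approx 0.71496$)
$C{\left(N,H \right)} = 6 N$
$E{\left(L,l \right)} = 4$
$O{\left(f,h \right)} = 6 + f$ ($O{\left(f,h \right)} = -5 + \left(f + 11\right) = -5 + \left(11 + f\right) = 6 + f$)
$s{\left(r,R \right)} = R \left(6 + r\right)$ ($s{\left(r,R \right)} = \left(6 + r\right) R = R \left(6 + r\right)$)
$\sqrt{-85288 + s{\left(E{\left(C{\left(-4,V \right)},14 \right)},o \right)}} = \sqrt{-85288 + \frac{301 \left(6 + 4\right)}{421}} = \sqrt{-85288 + \frac{301}{421} \cdot 10} = \sqrt{-85288 + \frac{3010}{421}} = \sqrt{- \frac{35903238}{421}} = \frac{i \sqrt{15115263198}}{421}$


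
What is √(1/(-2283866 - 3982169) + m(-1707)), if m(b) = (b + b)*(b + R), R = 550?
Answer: √155089540227443241515/6266035 ≈ 1987.5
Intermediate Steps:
m(b) = 2*b*(550 + b) (m(b) = (b + b)*(b + 550) = (2*b)*(550 + b) = 2*b*(550 + b))
√(1/(-2283866 - 3982169) + m(-1707)) = √(1/(-2283866 - 3982169) + 2*(-1707)*(550 - 1707)) = √(1/(-6266035) + 2*(-1707)*(-1157)) = √(-1/6266035 + 3949998) = √(24750825717929/6266035) = √155089540227443241515/6266035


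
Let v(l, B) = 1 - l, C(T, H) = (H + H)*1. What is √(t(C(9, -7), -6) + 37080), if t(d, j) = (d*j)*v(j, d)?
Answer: 2*√9417 ≈ 194.08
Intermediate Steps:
C(T, H) = 2*H (C(T, H) = (2*H)*1 = 2*H)
t(d, j) = d*j*(1 - j) (t(d, j) = (d*j)*(1 - j) = d*j*(1 - j))
√(t(C(9, -7), -6) + 37080) = √((2*(-7))*(-6)*(1 - 1*(-6)) + 37080) = √(-14*(-6)*(1 + 6) + 37080) = √(-14*(-6)*7 + 37080) = √(588 + 37080) = √37668 = 2*√9417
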